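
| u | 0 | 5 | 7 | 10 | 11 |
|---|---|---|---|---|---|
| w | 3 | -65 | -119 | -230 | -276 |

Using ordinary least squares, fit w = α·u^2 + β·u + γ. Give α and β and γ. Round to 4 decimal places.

Normal-equation sums: Σu^2·u^2 = 27667, Σu^2·u = 2799, Σu^2 = 295, Σu·u = 295, Σu = 33, Σ1 = 5.
Moment sums: Σu^2·w = -63852, Σu·w = -6494, Σw = -687.
Normal equations: [[27667, 2799, 295]; [2799, 295, 33]; [295, 33, 5]]·[α, β, γ]ᵀ = [-63852, -6494, -687]ᵀ.
Row-reducing yields α = -326193/165806, β = -609199/165806, γ = 242178/82903.

α = -1.9673, β = -3.6742, γ = 2.9212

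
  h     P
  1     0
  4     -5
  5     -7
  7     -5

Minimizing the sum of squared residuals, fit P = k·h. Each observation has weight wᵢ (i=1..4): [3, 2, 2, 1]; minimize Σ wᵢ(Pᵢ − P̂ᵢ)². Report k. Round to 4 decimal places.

Compute the Gram sums: Σwᵢ·h·h = 134.
Right-hand side: Σwᵢ·h·P = -145.
k = (-145)/134 = -1.08209.

k = -1.0821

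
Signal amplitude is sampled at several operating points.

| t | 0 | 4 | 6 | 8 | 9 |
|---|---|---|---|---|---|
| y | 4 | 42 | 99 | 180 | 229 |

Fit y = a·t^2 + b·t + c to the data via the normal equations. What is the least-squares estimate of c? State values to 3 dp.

c = 3.907

Compute the Gram sums: Σt^2·t^2 = 12209, Σt^2·t = 1521, Σt^2 = 197, Σt·t = 197, Σt = 27, Σ1 = 5.
For Xᵀy: Σt^2·y = 34305, Σt·y = 4263, Σy = 554.
Row-reducing yields a = 143897/46662, b = -42081/15554, c = 91160/23331.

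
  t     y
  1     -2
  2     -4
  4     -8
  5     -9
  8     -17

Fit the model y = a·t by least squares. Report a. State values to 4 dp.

With design matrix A, AᵀA = [[110]] and Aᵀy = [-223]ᵀ.
Hence a = -223 / 110 ≈ -2.02727.

a = -2.0273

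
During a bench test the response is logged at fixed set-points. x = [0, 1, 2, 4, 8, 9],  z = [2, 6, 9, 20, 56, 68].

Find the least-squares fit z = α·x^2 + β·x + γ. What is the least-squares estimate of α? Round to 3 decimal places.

α = 0.567

From the data, Σx^2·x^2 = 10930, Σx^2·x = 1314, Σx^2 = 166, Σx·x = 166, Σx = 24, Σ1 = 6.
Right-hand side: Σx^2·z = 9454, Σx·z = 1164, Σz = 161.
Row-reducing yields α = 3593/6334, β = 13689/6334, γ = 7900/3167.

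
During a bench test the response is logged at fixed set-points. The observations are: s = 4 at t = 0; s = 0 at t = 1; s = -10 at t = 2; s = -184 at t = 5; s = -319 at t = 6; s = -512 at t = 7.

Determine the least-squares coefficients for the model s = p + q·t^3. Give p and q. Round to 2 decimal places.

The normal system XᵀX·[p, q]ᵀ = Xᵀs is [[6, 693]; [693, 179995]]·[p, q]ᵀ = [-1021, -267600]ᵀ.
Eliminating q: 179995·(row 1) − 693·(row 2) gives 599721·p = 179995·(-1021) − 693·(-267600) = 1671905, so p = 1671905/599721.
Then q = ((-267600) − 693·(1671905/599721))/179995 = -299349/199907.

p = 2.79, q = -1.50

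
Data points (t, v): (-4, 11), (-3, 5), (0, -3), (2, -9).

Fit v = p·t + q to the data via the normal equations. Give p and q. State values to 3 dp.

p = -3.165, q = -2.956

With design matrix M, MᵀM = [[29, -5]; [-5, 4]] and Mᵀv = [-77, 4]ᵀ.
det = 29·4 − (-5)² = 91.
p = ((-77)·4 − (-5)·4)/91 = -288/91; q = (29·4 − (-5)·(-77))/91 = -269/91.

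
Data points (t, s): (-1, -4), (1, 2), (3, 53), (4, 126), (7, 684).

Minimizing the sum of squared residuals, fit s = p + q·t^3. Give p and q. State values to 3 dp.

Forming MᵀM = [[5, 434]; [434, 122476]] and Mᵀs = [861, 244113]ᵀ gives MᵀM·[p, q]ᵀ = Mᵀs.
Eliminating q: 122476·(row 1) − 434·(row 2) gives 424024·p = 122476·861 − 434·244113 = -493206, so p = -246603/212012.
Then q = (244113 − 434·(-246603/212012))/122476 = 846891/424024.

p = -1.163, q = 1.997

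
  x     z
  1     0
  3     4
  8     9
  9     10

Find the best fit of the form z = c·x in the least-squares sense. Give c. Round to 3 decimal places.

c = 1.123

Entries of MᵀM: Σx·x = 155.
And Σx·z = 174.
So MᵀM·[c]ᵀ = Mᵀz: [[155]]·[c]ᵀ = [174]ᵀ.
c = 174/155 = 1.12258.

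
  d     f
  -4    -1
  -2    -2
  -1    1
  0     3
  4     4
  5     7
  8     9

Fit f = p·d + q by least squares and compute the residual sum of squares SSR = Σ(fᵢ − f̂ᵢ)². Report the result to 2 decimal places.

From the data, Σd·d = 126, Σd = 10, Σ1 = 7.
And Σd·f = 130, Σf = 21.
Determinant 126·7 − 10² = 782.
p = (130·7 − 10·21)/782 = 350/391; q = (126·21 − 10·130)/782 = 673/391.
Residuals: 336/391, -755/391, 4/23, 500/391, -509/391, 314/391, 2/17; SSR = 3318/391.

SSR = 8.49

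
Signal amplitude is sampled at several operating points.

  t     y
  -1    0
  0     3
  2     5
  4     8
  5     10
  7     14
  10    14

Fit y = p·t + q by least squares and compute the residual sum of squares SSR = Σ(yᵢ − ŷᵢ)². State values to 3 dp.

SSR = 10.377

Sums needed: Σt·t = 195, Σt = 27, Σ1 = 7.
For Xᵀy: Σt·y = 330, Σy = 54.
det = 195·7 − 27² = 636.
p = (330·7 − 27·54)/636 = 71/53; q = (195·54 − 27·330)/636 = 135/53.
Residuals: -64/53, 24/53, -12/53, 5/53, 40/53, 110/53, -103/53; SSR = 550/53.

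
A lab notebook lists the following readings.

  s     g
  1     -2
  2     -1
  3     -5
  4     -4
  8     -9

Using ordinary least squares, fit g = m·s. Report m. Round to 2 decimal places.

Forming XᵀX = [[94]] and Xᵀg = [-107]ᵀ gives XᵀX·[m]ᵀ = Xᵀg.
Hence m = -107 / 94 ≈ -1.1383.

m = -1.14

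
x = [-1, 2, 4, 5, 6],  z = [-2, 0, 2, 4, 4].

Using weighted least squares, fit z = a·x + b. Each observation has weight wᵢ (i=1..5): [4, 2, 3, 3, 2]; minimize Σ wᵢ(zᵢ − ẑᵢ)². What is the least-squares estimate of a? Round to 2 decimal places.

Compute the Gram sums: Σwᵢ·x·x = 207, Σwᵢ·x = 39, Σwᵢ·1 = 14.
Right-hand side: Σwᵢ·x·z = 140, Σwᵢ·z = 18.
So MᵀWM·[a, b]ᵀ = MᵀWz: [[207, 39]; [39, 14]]·[a, b]ᵀ = [140, 18]ᵀ.
Eliminating b: 14·(row 1) − 39·(row 2) gives 1377·a = 14·140 − 39·18 = 1258, so a = 74/81.
Then b = (18 − 39·(74/81))/14 = -34/27.

a = 0.91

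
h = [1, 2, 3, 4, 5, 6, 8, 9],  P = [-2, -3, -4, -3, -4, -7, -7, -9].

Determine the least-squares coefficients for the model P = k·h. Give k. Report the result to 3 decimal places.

k = -0.979

With design matrix A, AᵀA = [[236]] and AᵀP = [-231]ᵀ.
Hence k = -231 / 236 ≈ -0.978814.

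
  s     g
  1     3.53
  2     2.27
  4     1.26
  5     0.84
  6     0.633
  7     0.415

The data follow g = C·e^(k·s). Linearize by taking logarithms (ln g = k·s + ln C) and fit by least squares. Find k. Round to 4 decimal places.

k = -0.3460

Let Y = ln g. Fitting Y = k·s + ln C by least squares:
AᵀA = [[131.0000, 25.0000]; [25.0000, 6]], rhs = [-5.9465, 0.8011]ᵀ  (here Σs = 25.0000, Σ(s)² = 131.0000, Σln g = 0.8011, Σs·ln g = -5.9465).
Slope k = (n·Σs·ln g − Σs·Σln g)/(n·Σ(s)² − (Σs)²) = (6·-5.9465 − 25.0000·0.8011)/161.0000 = -0.34600; ln C = (Σln g − k·Σs)/n = 1.57518.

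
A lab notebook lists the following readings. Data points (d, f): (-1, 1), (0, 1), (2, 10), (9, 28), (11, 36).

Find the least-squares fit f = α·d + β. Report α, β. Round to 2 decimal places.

α = 2.93, β = 2.90

Normal-equation sums: Σd·d = 207, Σd = 21, Σ1 = 5.
Right-hand side: Σd·f = 667, Σf = 76.
So AᵀA·[α, β]ᵀ = Aᵀf: [[207, 21]; [21, 5]]·[α, β]ᵀ = [667, 76]ᵀ.
Δ = 207·5 − 21² = 594.
α = (667·5 − 21·76)/594 = 1739/594; β = (207·76 − 21·667)/594 = 575/198.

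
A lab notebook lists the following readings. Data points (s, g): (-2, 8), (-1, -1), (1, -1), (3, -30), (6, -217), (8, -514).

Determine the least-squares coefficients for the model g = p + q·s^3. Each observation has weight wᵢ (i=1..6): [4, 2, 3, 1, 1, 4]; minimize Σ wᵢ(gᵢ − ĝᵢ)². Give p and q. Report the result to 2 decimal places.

Forming MᵀWM = [[15, 2260]; [2260, 1096222]] and MᵀWg = [-2276, -1100611]ᵀ gives MᵀWM·[p, q]ᵀ = MᵀWg.
Eliminating q: 1096222·(row 1) − 2260·(row 2) gives 11335730·p = 1096222·(-2276) − 2260·(-1100611) = -7620412, so p = -3810206/5667865.
Then q = ((-1100611) − 2260·(-3810206/5667865))/1096222 = -2273081/2267146.

p = -0.67, q = -1.00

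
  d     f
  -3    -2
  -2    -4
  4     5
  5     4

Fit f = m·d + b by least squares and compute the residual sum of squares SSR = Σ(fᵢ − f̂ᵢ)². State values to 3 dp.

Compute the Gram sums: Σd·d = 54, Σd = 4, Σ1 = 4.
For Xᵀf: Σd·f = 54, Σf = 3.
So XᵀX·[m, b]ᵀ = Xᵀf: [[54, 4]; [4, 4]]·[m, b]ᵀ = [54, 3]ᵀ.
Δ = 54·4 − 4² = 200.
m = (54·4 − 4·3)/200 = 51/50; b = (54·3 − 4·54)/200 = -27/100.
Residuals: 133/100, -169/100, 119/100, -83/100; SSR = 673/100.

SSR = 6.730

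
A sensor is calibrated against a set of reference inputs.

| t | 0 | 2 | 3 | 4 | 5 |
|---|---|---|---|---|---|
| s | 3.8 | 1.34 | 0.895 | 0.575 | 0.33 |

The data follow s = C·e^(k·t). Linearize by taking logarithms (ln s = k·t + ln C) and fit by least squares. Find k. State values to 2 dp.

With ln sᵢ as the transformed response and tᵢ as the regressor:
Σt = 14.0000, Σ(t)² = 54.0000, Σln s = -0.1453, Σt·ln s = -7.5043.
Equations: 54.0000·k + 14.0000·ln C = -7.5043;  14.0000·k + 5·ln C = -0.1453.
Δ = 54.0000·5 − (14.0000)² = 74.0000; k = (-7.5043·5 − 14.0000·-0.1453)/74.0000 = -0.47956, ln C = (54.0000·-0.1453 − 14.0000·-7.5043)/74.0000 = 1.31370.

k = -0.48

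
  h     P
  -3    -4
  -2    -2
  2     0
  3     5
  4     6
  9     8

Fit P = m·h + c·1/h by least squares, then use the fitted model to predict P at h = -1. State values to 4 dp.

P̂ = -1.3979

With design matrix X, XᵀX = [[123, 6]; [6, 1033/1296]] and XᵀP = [127, 115/18]ᵀ.
Eliminating c: (1033/1296)·(row 1) − 6·(row 2) gives (26801/432)·m = (1033/1296)·127 − 6·(115/18) = 81511/1296, so m = 81511/80403.
Then c = ((115/18) − 6·(81511/80403))/(1033/1296) = 10296/26801.
At h = -1: P̂ = (81511/80403)·(-1) + (10296/26801)·(-1) = -112399/80403.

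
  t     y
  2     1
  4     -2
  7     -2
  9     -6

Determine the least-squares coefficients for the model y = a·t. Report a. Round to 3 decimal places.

a = -0.493

Sums needed: Σt·t = 150.
For Xᵀy: Σt·y = -74.
So XᵀX·[a]ᵀ = Xᵀy: [[150]]·[a]ᵀ = [-74]ᵀ.
Hence a = -74 / 150 ≈ -0.493333.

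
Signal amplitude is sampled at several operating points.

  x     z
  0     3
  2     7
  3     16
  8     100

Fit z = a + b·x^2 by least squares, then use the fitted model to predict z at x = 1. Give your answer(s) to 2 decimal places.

ẑ = 3.58

The normal system AᵀA·[a, b]ᵀ = Aᵀz is [[4, 77]; [77, 4193]]·[a, b]ᵀ = [126, 6572]ᵀ.
det = 4·4193 − 77² = 10843.
a = (126·4193 − 77·6572)/10843 = 3182/1549; b = (4·6572 − 77·126)/10843 = 16586/10843.
At x = 1: ẑ = (3182/1549)·(1) + (16586/10843)·(1) = 38860/10843.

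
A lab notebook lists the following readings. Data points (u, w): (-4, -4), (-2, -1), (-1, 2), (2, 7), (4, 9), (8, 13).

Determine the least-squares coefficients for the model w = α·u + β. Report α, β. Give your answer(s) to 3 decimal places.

α = 1.442, β = 2.651

Sums needed: Σu·u = 105, Σu = 7, Σ1 = 6.
For Mᵀw: Σu·w = 170, Σw = 26.
MᵀM·[α, β]ᵀ = Mᵀw becomes [[105, 7]; [7, 6]]·[α, β]ᵀ = [170, 26]ᵀ.
Δ = 105·6 − 7² = 581.
α = (170·6 − 7·26)/581 = 838/581; β = (105·26 − 7·170)/581 = 220/83.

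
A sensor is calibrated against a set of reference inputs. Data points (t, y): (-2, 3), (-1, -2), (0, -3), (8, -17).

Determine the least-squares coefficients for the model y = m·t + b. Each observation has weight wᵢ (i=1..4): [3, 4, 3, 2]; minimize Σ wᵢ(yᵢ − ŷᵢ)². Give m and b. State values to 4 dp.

m = -1.8511, b = -2.5745

Compute the Gram sums: Σwᵢ·t·t = 144, Σwᵢ·t = 6, Σwᵢ·1 = 12.
Right-hand side: Σwᵢ·t·y = -282, Σwᵢ·y = -42.
Eliminating b: 12·(row 1) − 6·(row 2) gives 1692·m = 12·(-282) − 6·(-42) = -3132, so m = -87/47.
Then b = ((-42) − 6·(-87/47))/12 = -121/47.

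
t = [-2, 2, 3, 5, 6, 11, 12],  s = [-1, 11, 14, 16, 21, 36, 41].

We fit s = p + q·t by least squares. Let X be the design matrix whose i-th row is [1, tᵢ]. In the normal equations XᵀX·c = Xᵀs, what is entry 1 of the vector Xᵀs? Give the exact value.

Entry 1 ↔ basis 1, so (Xᵀs)_{1} = Σᵢ sᵢ = (1)·(-1) + (1)·(11) + (1)·(14) + (1)·(16) + (1)·(21) + (1)·(36) + (1)·(41) = 138.

138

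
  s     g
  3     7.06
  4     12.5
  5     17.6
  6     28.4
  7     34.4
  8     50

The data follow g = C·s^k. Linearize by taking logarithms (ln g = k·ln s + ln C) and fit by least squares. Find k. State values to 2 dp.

k = 1.96

Let Y = ln g. Fitting Y = k·ln s + ln C by least squares:
Sums: Σln s = 9.9115, Σ(ln s)² = 17.0401, Σln g = 18.1445, Σln s·ln g = 31.2798.
Normal system: [[17.0401, 9.9115]; [9.9115, 6]]·[k, ln C]ᵀ = [31.2798, 18.1445]ᵀ.
Slope k = (n·Σln s·ln g − Σln s·Σln g)/(n·Σ(ln s)² − (Σln s)²) = (6·31.2798 − 9.9115·18.1445)/4.0036 = 1.95818; ln C = (Σln g − k·Σln s)/n = -0.21065.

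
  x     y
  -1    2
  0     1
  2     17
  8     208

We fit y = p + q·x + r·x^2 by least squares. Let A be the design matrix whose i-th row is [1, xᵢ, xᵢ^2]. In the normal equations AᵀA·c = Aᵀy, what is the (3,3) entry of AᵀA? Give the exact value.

4113

Row 3 ↔ basis x^2, column 3 ↔ basis x^2, so (AᵀA)_{3,3} = Σᵢ (x^2)·(x^2) = (1)·(1) + (0)·(0) + (4)·(4) + (64)·(64) = 4113.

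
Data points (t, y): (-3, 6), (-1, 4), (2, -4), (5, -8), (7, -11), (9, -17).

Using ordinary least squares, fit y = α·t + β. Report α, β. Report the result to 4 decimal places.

α = -1.8836, β = 0.9648

With design matrix M, MᵀM = [[169, 19]; [19, 6]] and Mᵀy = [-300, -30]ᵀ.
det = 169·6 − 19² = 653.
α = ((-300)·6 − 19·(-30))/653 = -1230/653; β = (169·(-30) − 19·(-300))/653 = 630/653.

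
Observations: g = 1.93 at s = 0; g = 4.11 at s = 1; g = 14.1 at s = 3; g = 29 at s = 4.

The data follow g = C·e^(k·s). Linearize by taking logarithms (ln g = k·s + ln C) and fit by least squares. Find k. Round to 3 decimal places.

k = 0.665

Linearized form: ln g = k·s + ln C. From the 4 transformed points,
Sums: Σs = 8.0000, Σ(s)² = 26.0000, Σln g = 8.0844, Σs·ln g = 22.8211.
Normal system: [[26.0000, 8.0000]; [8.0000, 4]]·[k, ln C]ᵀ = [22.8211, 8.0844]ᵀ.
Δ = 26.0000·4 − (8.0000)² = 40.0000; k = (22.8211·4 − 8.0000·8.0844)/40.0000 = 0.66523, ln C = (26.0000·8.0844 − 8.0000·22.8211)/40.0000 = 0.69064.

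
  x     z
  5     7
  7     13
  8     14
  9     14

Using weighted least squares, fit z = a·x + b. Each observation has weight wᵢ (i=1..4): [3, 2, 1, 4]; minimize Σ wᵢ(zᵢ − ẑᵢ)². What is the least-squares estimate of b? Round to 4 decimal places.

Entries of AᵀWA: Σwᵢ·x·x = 561, Σwᵢ·x = 73, Σwᵢ·1 = 10.
Right-hand side: Σwᵢ·x·z = 903, Σwᵢ·z = 117.
Normal equations: [[561, 73]; [73, 10]]·[a, b]ᵀ = [903, 117]ᵀ.
Eliminating b: 10·(row 1) − 73·(row 2) gives 281·a = 10·903 − 73·117 = 489, so a = 489/281.
Then b = (117 − 73·(489/281))/10 = -282/281.

b = -1.0036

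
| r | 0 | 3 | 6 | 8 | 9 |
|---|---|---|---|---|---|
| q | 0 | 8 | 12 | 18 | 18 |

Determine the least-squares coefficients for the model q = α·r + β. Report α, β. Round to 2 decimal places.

α = 2.02, β = 0.69

Normal-equation sums: Σr·r = 190, Σr = 26, Σ1 = 5.
And Σr·q = 402, Σq = 56.
So XᵀX·[α, β]ᵀ = Xᵀq: [[190, 26]; [26, 5]]·[α, β]ᵀ = [402, 56]ᵀ.
Determinant 190·5 − 26² = 274.
α = (402·5 − 26·56)/274 = 277/137; β = (190·56 − 26·402)/274 = 94/137.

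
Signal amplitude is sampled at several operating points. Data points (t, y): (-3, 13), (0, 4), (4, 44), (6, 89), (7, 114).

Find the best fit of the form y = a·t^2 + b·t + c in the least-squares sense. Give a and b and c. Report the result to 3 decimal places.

a = 1.886, b = 2.638, c = 3.932

Setting ∂/∂a … = 0 gives: 4034·a + 596·b + 110·c = 9611;  596·a + 110·b + 14·c = 1469;  110·a + 14·b + 5·c = 264.
(Σt^2·t^2 = 4034, Σt^2·t = 596, Σt^2 = 110, Σt·t = 110, Σt = 14, Σ1 = 5, Σt^2·y = 9611, Σt·y = 1469, Σy = 264.)
Solving the 3×3 system (Gaussian elimination) gives a = 49225/26106, b = 68861/26106, c = 17106/4351.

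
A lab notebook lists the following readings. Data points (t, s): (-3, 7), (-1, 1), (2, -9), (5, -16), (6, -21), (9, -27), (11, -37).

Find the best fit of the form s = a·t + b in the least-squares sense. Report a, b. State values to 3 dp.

a = -3.018, b = -2.067

Setting ∂/∂a … = 0 gives: 277·a + 29·b = -896;  29·a + 7·b = -102.
Eliminating b: 7·(row 1) − 29·(row 2) gives 1098·a = 7·(-896) − 29·(-102) = -3314, so a = -1657/549.
Then b = ((-102) − 29·(-1657/549))/7 = -1135/549.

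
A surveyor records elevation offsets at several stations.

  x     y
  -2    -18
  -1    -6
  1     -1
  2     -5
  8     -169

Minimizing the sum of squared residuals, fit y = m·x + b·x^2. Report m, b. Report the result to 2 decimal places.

The normal system AᵀA·[m, b]ᵀ = Aᵀy is [[74, 512]; [512, 4130]]·[m, b]ᵀ = [-1321, -10915]ᵀ.
Determinant 74·4130 − 512² = 43476.
m = ((-1321)·4130 − 512·(-10915))/43476 = 22125/7246; b = (74·(-10915) − 512·(-1321))/43476 = -21893/7246.

m = 3.05, b = -3.02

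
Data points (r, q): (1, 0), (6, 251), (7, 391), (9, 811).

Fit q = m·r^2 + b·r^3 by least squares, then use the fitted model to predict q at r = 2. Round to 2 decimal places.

q̂ = 11.62

From the data, Σr^2·r^2 = 10259, Σr^2·r^3 = 83633, Σr^3·r^3 = 695747.
And Σr^2·q = 93886, Σr^3·q = 779548.
Normal equations: [[10259, 83633]; [83633, 695747]]·[m, b]ᵀ = [93886, 779548]ᵀ.
Δ = 10259·695747 − 83633² = 143189784.
m = (93886·695747 − 83633·779548)/143189784 = 20827493/23864964; b = (10259·779548 − 83633·93886)/143189784 = 24235849/23864964.
At r = 2: q̂ = (20827493/23864964)·(4) + (24235849/23864964)·(8) = 69299191/5966241.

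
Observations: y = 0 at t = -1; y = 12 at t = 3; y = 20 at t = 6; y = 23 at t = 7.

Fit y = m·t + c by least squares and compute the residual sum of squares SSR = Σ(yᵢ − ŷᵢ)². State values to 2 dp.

Entries of XᵀX: Σt·t = 95, Σt = 15, Σ1 = 4.
For Xᵀy: Σt·y = 317, Σy = 55.
Normal equations: [[95, 15]; [15, 4]]·[m, c]ᵀ = [317, 55]ᵀ.
det = 95·4 − 15² = 155.
m = (317·4 − 15·55)/155 = 443/155; c = (95·55 − 15·317)/155 = 94/31.
Residuals: -27/155, 61/155, -28/155, -6/155; SSR = 34/155.

SSR = 0.22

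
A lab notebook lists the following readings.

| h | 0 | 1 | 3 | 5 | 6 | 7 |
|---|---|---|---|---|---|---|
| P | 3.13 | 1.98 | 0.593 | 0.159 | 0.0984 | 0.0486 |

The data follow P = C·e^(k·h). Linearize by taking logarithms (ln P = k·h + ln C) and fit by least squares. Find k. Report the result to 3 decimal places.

Linearized form: ln P = k·h + ln C. From the 6 transformed points,
XᵀX = [[120.0000, 22.0000]; [22.0000, 6]], rhs = [-45.1601, -5.8801]ᵀ  (here Σh = 22.0000, Σ(h)² = 120.0000, Σln P = -5.8801, Σh·ln P = -45.1601).
Solving (det = 236.0000): k = -0.59999, ln C = 1.21994.

k = -0.600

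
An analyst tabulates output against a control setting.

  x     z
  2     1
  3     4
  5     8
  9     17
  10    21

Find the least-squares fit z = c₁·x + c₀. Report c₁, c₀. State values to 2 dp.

The normal equations are: 219·c₁ + 29·c₀ = 417;  29·c₁ + 5·c₀ = 51.
Eliminating c₀: 5·(row 1) − 29·(row 2) gives 254·c₁ = 5·417 − 29·51 = 606, so c₁ = 303/127.
Then c₀ = (51 − 29·(303/127))/5 = -462/127.

c₁ = 2.39, c₀ = -3.64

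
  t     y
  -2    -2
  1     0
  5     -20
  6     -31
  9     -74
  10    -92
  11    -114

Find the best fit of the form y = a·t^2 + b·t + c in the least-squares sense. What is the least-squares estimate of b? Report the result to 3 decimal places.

b = 0.409

The normal equations are: 33140·a + 3394·b + 368·c = -30612;  3394·a + 368·b + 40·c = -3122;  368·a + 40·b + 7·c = -333.
Solving the 3×3 system (Gaussian elimination) gives a = -443141/448329, b = 183472/448329, c = 43833/21349.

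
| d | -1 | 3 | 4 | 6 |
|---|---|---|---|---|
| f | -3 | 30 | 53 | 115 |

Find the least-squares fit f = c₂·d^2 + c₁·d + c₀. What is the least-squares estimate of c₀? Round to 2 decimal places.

The normal equations are: 1634·c₂ + 306·c₁ + 62·c₀ = 5255;  306·c₂ + 62·c₁ + 12·c₀ = 995;  62·c₂ + 12·c₁ + 4·c₀ = 195.
(Σd^2·d^2 = 1634, Σd^2·d = 306, Σd^2 = 62, Σd·d = 62, Σd = 12, Σ1 = 4, Σd^2·f = 5255, Σd·f = 995, Σf = 195.)
Row-reducing yields c₂ = 8845/3098, c₁ = 4015/1549, c₀ = -5080/1549.

c₀ = -3.28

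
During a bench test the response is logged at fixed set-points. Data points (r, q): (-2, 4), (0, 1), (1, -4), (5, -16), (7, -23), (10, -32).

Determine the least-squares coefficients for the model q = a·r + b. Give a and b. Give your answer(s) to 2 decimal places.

a = -3.11, b = -0.79

The normal equations are: 179·a + 21·b = -573;  21·a + 6·b = -70.
det = 179·6 − 21² = 633.
a = ((-573)·6 − 21·(-70))/633 = -656/211; b = (179·(-70) − 21·(-573))/633 = -497/633.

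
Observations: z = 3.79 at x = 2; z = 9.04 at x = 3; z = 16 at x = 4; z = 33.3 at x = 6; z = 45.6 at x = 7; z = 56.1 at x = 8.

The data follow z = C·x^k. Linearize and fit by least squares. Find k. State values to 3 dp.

With ln zᵢ as the transformed response and ln xᵢ as the regressor:
XᵀX = [[14.9303, 8.9952]; [8.9952, 6]], rhs = [29.2744, 17.6592]ᵀ  (here Σln x = 8.9952, Σ(ln x)² = 14.9303, Σln z = 17.6592, Σln x·ln z = 29.2744).
Solving (det = 8.6686): k = 1.93792, ln C = 0.03788.

k = 1.938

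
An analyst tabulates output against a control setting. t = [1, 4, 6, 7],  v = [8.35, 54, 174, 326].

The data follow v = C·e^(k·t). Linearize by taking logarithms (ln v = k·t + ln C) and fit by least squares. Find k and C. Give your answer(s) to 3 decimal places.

k = 0.609, C = 4.595

With ln vᵢ as the transformed response and tᵢ as the regressor:
Sums: Σt = 18.0000, Σ(t)² = 102.0000, Σln v = 17.0572, Σt·ln v = 89.5408.
Normal system: [[102.0000, 18.0000]; [18.0000, 4]]·[k, ln C]ᵀ = [89.5408, 17.0572]ᵀ.
Slope k = (n·Σt·ln v − Σt·Σln v)/(n·Σ(t)² − (Σt)²) = (4·89.5408 − 18.0000·17.0572)/84.0000 = 0.60873; ln C = (Σln v − k·Σt)/n = 1.52500, so C = exp(1.52500) = 4.59512.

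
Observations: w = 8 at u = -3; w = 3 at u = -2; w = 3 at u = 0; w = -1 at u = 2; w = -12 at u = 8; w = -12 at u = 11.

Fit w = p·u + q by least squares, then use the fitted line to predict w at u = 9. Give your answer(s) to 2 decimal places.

Entries of XᵀX: Σu·u = 202, Σu = 16, Σ1 = 6.
And Σu·w = -260, Σw = -11.
Normal equations: [[202, 16]; [16, 6]]·[p, q]ᵀ = [-260, -11]ᵀ.
Δ = 202·6 − 16² = 956.
p = ((-260)·6 − 16·(-11))/956 = -346/239; q = (202·(-11) − 16·(-260))/956 = 969/478.
At u = 9: ŵ = (-346/239)·(9) + (969/478)·(1) = -5259/478.

ŵ = -11.00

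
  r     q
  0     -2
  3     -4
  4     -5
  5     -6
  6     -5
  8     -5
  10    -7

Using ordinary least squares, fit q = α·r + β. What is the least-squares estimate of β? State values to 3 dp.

β = -2.705

Normal-equation sums: Σr·r = 250, Σr = 36, Σ1 = 7.
Moment sums: Σr·q = -202, Σq = -34.
So XᵀX·[α, β]ᵀ = Xᵀq: [[250, 36]; [36, 7]]·[α, β]ᵀ = [-202, -34]ᵀ.
Determinant 250·7 − 36² = 454.
α = ((-202)·7 − 36·(-34))/454 = -95/227; β = (250·(-34) − 36·(-202))/454 = -614/227.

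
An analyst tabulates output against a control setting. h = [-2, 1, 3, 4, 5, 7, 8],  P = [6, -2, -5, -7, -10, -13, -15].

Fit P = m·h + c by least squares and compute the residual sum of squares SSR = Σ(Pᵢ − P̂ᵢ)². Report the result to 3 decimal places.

Forming MᵀM = [[168, 26]; [26, 7]] and MᵀP = [-318, -46]ᵀ gives MᵀM·[m, c]ᵀ = MᵀP.
Eliminating c: 7·(row 1) − 26·(row 2) gives 500·m = 7·(-318) − 26·(-46) = -1030, so m = -103/50.
Then c = ((-46) − 26·(-103/50))/7 = 27/25.
Residuals: 4/5, -51/50, 1/10, 4/25, -39/50, 17/50, 2/5; SSR = 13/5.

SSR = 2.600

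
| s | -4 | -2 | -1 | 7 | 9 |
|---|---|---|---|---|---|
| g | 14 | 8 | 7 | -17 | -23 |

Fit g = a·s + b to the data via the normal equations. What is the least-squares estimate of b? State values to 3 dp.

b = 2.944

Sums needed: Σs·s = 151, Σs = 9, Σ1 = 5.
And Σs·g = -405, Σg = -11.
Normal equations: [[151, 9]; [9, 5]]·[a, b]ᵀ = [-405, -11]ᵀ.
Δ = 151·5 − 9² = 674.
a = ((-405)·5 − 9·(-11))/674 = -963/337; b = (151·(-11) − 9·(-405))/674 = 992/337.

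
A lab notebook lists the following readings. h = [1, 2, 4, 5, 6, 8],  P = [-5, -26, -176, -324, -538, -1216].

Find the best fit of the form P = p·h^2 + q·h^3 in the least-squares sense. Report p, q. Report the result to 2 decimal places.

p = -2.87, q = -2.02

From the data, Σh^2·h^2 = 6290, Σh^2·h^3 = 44726, Σh^3·h^3 = 328586.
And Σh^2·P = -108217, Σh^3·P = -790777.
XᵀX·[p, q]ᵀ = XᵀP becomes [[6290, 44726]; [44726, 328586]]·[p, q]ᵀ = [-108217, -790777]ᵀ.
Eliminating q: 328586·(row 1) − 44726·(row 2) gives 66390864·p = 328586·(-108217) − 44726·(-790777) = -190299060, so p = -834645/291188.
Then q = ((-790777) − 44726·(-834645/291188))/328586 = -11156149/5532572.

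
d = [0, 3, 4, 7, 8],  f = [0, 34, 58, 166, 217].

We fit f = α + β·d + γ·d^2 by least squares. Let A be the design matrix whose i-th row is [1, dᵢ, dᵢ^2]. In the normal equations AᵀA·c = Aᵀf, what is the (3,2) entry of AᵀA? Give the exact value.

Row 3 ↔ basis d^2, column 2 ↔ basis d, so (AᵀA)_{3,2} = Σᵢ (d^2)·(d) = (0)·(0) + (9)·(3) + (16)·(4) + (49)·(7) + (64)·(8) = 946.

946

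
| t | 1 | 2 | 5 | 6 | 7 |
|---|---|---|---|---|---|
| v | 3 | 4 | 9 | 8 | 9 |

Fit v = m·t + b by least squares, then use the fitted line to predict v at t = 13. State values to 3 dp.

Compute the Gram sums: Σt·t = 115, Σt = 21, Σ1 = 5.
Moment sums: Σt·v = 167, Σv = 33.
Eliminating b: 5·(row 1) − 21·(row 2) gives 134·m = 5·167 − 21·33 = 142, so m = 71/67.
Then b = (33 − 21·(71/67))/5 = 144/67.
At t = 13: v̂ = (71/67)·(13) + (144/67)·(1) = 1067/67.

v̂ = 15.925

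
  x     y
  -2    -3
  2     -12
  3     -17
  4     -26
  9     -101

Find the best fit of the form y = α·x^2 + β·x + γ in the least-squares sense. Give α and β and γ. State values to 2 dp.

Normal-equation sums: Σx^2·x^2 = 6930, Σx^2·x = 820, Σx^2 = 114, Σx·x = 114, Σx = 16, Σ1 = 5.
Moment sums: Σx^2·y = -8810, Σx·y = -1082, Σy = -159.
Normal equations: [[6930, 820, 114]; [820, 114, 16]; [114, 16, 5]]·[α, β, γ]ᵀ = [-8810, -1082, -159]ᵀ.
Row-reducing yields α = -80856/80959, β = -152867/80959, γ = -241805/80959.

α = -1.00, β = -1.89, γ = -2.99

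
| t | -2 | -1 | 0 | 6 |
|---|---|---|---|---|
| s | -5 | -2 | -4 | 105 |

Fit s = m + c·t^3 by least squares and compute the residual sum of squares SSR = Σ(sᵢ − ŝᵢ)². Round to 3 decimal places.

SSR = 5.088

Normal-equation sums: Σ1 = 4, Σt^3 = 207, Σt^3·t^3 = 46721.
For Aᵀs: Σs = 94, Σt^3·s = 22722.
Δ = 4·46721 − 207² = 144035.
m = (94·46721 − 207·22722)/144035 = -62336/28807; c = (4·22722 − 207·94)/144035 = 14286/28807.
Residuals: 32589/28807, 19008/28807, -52892/28807, 1295/28807; SSR = 146582/28807.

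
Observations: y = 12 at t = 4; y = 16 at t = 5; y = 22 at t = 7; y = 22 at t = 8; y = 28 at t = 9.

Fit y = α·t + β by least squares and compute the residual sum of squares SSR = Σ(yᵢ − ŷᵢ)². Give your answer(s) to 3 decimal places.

SSR = 6.651

Entries of MᵀM: Σt·t = 235, Σt = 33, Σ1 = 5.
Right-hand side: Σt·y = 710, Σy = 100.
Normal equations: [[235, 33]; [33, 5]]·[α, β]ᵀ = [710, 100]ᵀ.
Determinant 235·5 − 33² = 86.
α = (710·5 − 33·100)/86 = 125/43; β = (235·100 − 33·710)/86 = 35/43.
Residuals: -19/43, 28/43, 36/43, -89/43, 44/43; SSR = 286/43.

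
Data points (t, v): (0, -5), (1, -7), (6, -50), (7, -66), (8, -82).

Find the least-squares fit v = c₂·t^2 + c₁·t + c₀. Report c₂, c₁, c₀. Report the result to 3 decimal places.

c₂ = -1.056, c₁ = -1.242, c₀ = -4.866

Normal-equation sums: Σt^2·t^2 = 7794, Σt^2·t = 1072, Σt^2 = 150, Σt·t = 150, Σt = 22, Σ1 = 5.
For Aᵀv: Σt^2·v = -10289, Σt·v = -1425, Σv = -210.
Normal equations: [[7794, 1072, 150]; [1072, 150, 22]; [150, 22, 5]]·[c₂, c₁, c₀]ᵀ = [-10289, -1425, -210]ᵀ.
Inverting the 3×3 Gram matrix, [c₂, c₁, c₀]ᵀ = [-14507/13742, -17065/13742, -33434/6871]ᵀ.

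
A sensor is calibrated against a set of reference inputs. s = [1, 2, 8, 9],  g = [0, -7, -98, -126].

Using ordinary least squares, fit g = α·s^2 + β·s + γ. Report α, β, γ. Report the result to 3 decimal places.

α = -1.500, β = -0.540, γ = 1.200

AᵀA·[α, β, γ]ᵀ = Aᵀg reads: 10674·α + 1250·β + 150·γ = -16506;  1250·α + 150·β + 20·γ = -1932;  150·α + 20·β + 4·γ = -231.
Solving the 3×3 system (Gaussian elimination) gives α = -3/2, β = -27/50, γ = 6/5.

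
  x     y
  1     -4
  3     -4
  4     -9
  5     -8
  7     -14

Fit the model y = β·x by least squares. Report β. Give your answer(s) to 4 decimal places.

With design matrix A, AᵀA = [[100]] and Aᵀy = [-190]ᵀ.
Hence β = -190 / 100 ≈ -1.9.

β = -1.9000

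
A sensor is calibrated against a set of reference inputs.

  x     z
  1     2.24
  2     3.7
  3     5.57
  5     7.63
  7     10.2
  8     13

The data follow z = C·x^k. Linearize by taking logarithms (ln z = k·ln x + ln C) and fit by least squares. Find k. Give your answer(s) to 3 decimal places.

k = 0.816

Linearized form: ln z = k·ln x + ln C. From the 6 transformed points,
XᵀX = [[12.3883, 7.4265]; [7.4265, 6]], rhs = [15.9170, 10.7516]ᵀ  (here Σln x = 7.4265, Σ(ln x)² = 12.3883, Σln z = 10.7516, Σln x·ln z = 15.9170).
Δ = 12.3883·6 − (7.4265)² = 19.1764; k = (15.9170·6 − 7.4265·10.7516)/19.1764 = 0.81633, ln C = (12.3883·10.7516 − 7.4265·15.9170)/19.1764 = 0.78152.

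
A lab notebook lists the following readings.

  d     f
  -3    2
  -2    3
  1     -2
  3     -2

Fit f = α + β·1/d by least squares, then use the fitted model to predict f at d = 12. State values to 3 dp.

f̂ = 0.397

With design matrix M, MᵀM = [[4, 1/2]; [1/2, 53/36]] and Mᵀf = [1, -29/6]ᵀ.
Determinant 4·(53/36) − (1/2)² = 203/36.
α = (1·(53/36) − (1/2)·(-29/6))/(203/36) = 20/29; β = (4·(-29/6) − (1/2)·1)/(203/36) = -102/29.
At d = 12: f̂ = (20/29)·(1) + (-102/29)·(1/12) = 23/58.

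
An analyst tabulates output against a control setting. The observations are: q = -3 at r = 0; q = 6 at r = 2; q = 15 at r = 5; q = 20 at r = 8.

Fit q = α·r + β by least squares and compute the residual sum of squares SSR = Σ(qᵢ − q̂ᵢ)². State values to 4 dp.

Setting ∂/∂α … = 0 gives: 93·α + 15·β = 247;  15·α + 4·β = 38.
det = 93·4 − 15² = 147.
α = (247·4 − 15·38)/147 = 418/147; β = (93·38 − 15·247)/147 = -57/49.
Residuals: -90/49, 31/21, 286/147, -233/147; SSR = 1742/147.

SSR = 11.8503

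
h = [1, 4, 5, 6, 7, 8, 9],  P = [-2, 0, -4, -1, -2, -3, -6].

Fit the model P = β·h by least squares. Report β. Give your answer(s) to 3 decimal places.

β = -0.441

Normal-equation sums: Σh·h = 272.
For XᵀP: Σh·P = -120.
Normal equations: [[272]]·[β]ᵀ = [-120]ᵀ.
Hence β = -120 / 272 ≈ -0.441176.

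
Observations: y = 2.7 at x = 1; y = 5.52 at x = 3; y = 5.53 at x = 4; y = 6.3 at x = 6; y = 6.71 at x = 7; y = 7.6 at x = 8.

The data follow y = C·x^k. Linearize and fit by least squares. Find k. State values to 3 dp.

Linearized form: ln y = k·ln x + ln C. From the 6 transformed points,
Sums: Σln x = 8.3020, Σ(ln x)² = 14.4498, Σln y = 10.1841, Σln x·ln y = 15.4671.
Normal system: [[14.4498, 8.3020]; [8.3020, 6]]·[k, ln C]ᵀ = [15.4671, 10.1841]ᵀ.
Solving (det = 17.7753): k = 0.46436, ln C = 1.05483.

k = 0.464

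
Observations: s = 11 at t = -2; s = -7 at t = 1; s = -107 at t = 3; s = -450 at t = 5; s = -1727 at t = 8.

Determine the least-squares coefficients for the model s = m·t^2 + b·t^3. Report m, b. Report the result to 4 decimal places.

Compute the Gram sums: Σt^2·t^2 = 4819, Σt^2·t^3 = 36105, Σt^3·t^3 = 278563.
For Aᵀs: Σt^2·s = -122704, Σt^3·s = -943458.
So AᵀA·[m, b]ᵀ = Aᵀs: [[4819, 36105]; [36105, 278563]]·[m, b]ᵀ = [-122704, -943458]ᵀ.
Determinant 4819·278563 − 36105² = 38824072.
m = ((-122704)·278563 − 36105·(-943458))/38824072 = -58621631/19412036; b = (4819·(-943458) − 36105·(-122704))/38824072 = -58148091/19412036.

m = -3.0199, b = -2.9955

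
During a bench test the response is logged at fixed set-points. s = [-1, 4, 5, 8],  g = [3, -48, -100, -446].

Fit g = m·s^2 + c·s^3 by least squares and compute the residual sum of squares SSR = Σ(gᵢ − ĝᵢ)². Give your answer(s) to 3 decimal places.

The normal equations are: 4978·m + 36916·c = -31809;  36916·m + 281866·c = -243927.
(Σs^2·s^2 = 4978, Σs^2·s^3 = 36916, Σs^3·s^3 = 281866, Σs^2·g = -31809, Σs^3·g = -243927.)
Δ = 4978·281866 − 36916² = 40337892.
m = ((-31809)·281866 − 36916·(-243927))/40337892 = 926989/960426; c = (4978·(-243927) − 36916·(-31809))/40337892 = -952561/960426.
Residuals: 500864/480213, 5272/160071, -73600/480213, 16970/480213; SSR = 178268/160071.

SSR = 1.114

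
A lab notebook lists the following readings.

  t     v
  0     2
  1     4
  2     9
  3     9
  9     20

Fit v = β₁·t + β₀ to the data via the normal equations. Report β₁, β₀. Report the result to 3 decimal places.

β₁ = 1.940, β₀ = 2.980

Sums needed: Σt·t = 95, Σt = 15, Σ1 = 5.
And Σt·v = 229, Σv = 44.
Normal equations: [[95, 15]; [15, 5]]·[β₁, β₀]ᵀ = [229, 44]ᵀ.
Δ = 95·5 − 15² = 250.
β₁ = (229·5 − 15·44)/250 = 97/50; β₀ = (95·44 − 15·229)/250 = 149/50.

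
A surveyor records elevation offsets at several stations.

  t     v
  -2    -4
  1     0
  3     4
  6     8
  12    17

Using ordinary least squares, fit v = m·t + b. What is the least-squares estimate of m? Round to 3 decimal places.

With design matrix X, XᵀX = [[194, 20]; [20, 5]] and Xᵀv = [272, 25]ᵀ.
det = 194·5 − 20² = 570.
m = (272·5 − 20·25)/570 = 86/57; b = (194·25 − 20·272)/570 = -59/57.

m = 1.509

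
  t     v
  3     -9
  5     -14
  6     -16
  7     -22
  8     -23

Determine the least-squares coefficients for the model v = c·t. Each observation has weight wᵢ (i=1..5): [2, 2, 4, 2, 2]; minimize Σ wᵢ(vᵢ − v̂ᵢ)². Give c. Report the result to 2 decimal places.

Normal-equation sums: Σwᵢ·t·t = 438.
Moment sums: Σwᵢ·t·v = -1254.
So XᵀWX·[c]ᵀ = XᵀWv: [[438]]·[c]ᵀ = [-1254]ᵀ.
c = (-1254)/438 = -2.86301.

c = -2.86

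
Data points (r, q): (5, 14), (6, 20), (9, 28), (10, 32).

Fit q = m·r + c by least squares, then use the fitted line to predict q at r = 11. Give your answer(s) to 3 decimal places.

AᵀA·[m, c]ᵀ = Aᵀq reads: 242·m + 30·c = 762;  30·m + 4·c = 94.
Eliminating c: 4·(row 1) − 30·(row 2) gives 68·m = 4·762 − 30·94 = 228, so m = 57/17.
Then c = (94 − 30·(57/17))/4 = -28/17.
At r = 11: q̂ = (57/17)·(11) + (-28/17)·(1) = 599/17.

q̂ = 35.235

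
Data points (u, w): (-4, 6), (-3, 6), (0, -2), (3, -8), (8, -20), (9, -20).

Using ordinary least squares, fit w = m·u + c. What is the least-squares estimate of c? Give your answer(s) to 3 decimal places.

c = -1.684

Compute the Gram sums: Σu·u = 179, Σu = 13, Σ1 = 6.
For Mᵀw: Σu·w = -406, Σw = -38.
Normal equations: [[179, 13]; [13, 6]]·[m, c]ᵀ = [-406, -38]ᵀ.
det = 179·6 − 13² = 905.
m = ((-406)·6 − 13·(-38))/905 = -1942/905; c = (179·(-38) − 13·(-406))/905 = -1524/905.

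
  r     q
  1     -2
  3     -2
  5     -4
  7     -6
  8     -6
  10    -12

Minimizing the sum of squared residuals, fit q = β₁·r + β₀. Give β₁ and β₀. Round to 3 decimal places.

β₁ = -1.024, β₀ = 0.470

Entries of MᵀM: Σr·r = 248, Σr = 34, Σ1 = 6.
Right-hand side: Σr·q = -238, Σq = -32.
Eliminating β₀: 6·(row 1) − 34·(row 2) gives 332·β₁ = 6·(-238) − 34·(-32) = -340, so β₁ = -85/83.
Then β₀ = ((-32) − 34·(-85/83))/6 = 39/83.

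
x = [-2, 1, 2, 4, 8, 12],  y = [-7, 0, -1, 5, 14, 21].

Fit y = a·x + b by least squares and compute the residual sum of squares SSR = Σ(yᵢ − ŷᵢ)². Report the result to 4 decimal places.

SSR = 5.8060

Entries of AᵀA: Σx·x = 233, Σx = 25, Σ1 = 6.
And Σx·y = 396, Σy = 32.
Determinant 233·6 − 25² = 773.
a = (396·6 − 25·32)/773 = 1576/773; b = (233·32 − 25·396)/773 = -2444/773.
Residuals: 185/773, 868/773, -1481/773, 5/773, 658/773, -235/773; SSR = 4488/773.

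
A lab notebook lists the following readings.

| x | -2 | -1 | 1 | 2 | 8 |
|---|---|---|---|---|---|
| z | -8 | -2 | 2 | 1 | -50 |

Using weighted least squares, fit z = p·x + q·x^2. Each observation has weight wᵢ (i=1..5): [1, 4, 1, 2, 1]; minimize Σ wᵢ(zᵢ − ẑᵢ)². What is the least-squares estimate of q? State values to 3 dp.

q = -1.023

Sums needed: Σwᵢ·x·x = 81, Σwᵢ·x·x^2 = 517, Σwᵢ·x^2·x^2 = 4149.
And Σwᵢ·x·z = -370, Σwᵢ·x^2·z = -3230.
Normal equations: [[81, 517]; [517, 4149]]·[p, q]ᵀ = [-370, -3230]ᵀ.
Eliminating q: 4149·(row 1) − 517·(row 2) gives 68780·p = 4149·(-370) − 517·(-3230) = 134780, so p = 6739/3439.
Then q = ((-3230) − 517·(6739/3439))/4149 = -3517/3439.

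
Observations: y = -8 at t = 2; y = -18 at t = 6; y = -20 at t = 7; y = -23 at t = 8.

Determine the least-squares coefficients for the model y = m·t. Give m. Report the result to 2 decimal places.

m = -2.93

Forming AᵀA = [[153]] and Aᵀy = [-448]ᵀ gives AᵀA·[m]ᵀ = Aᵀy.
m = (-448)/153 = -2.9281.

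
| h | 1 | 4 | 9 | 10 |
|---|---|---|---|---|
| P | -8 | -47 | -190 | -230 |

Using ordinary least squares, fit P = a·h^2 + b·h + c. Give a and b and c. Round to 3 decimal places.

Normal-equation sums: Σh^2·h^2 = 16818, Σh^2·h = 1794, Σh^2 = 198, Σh·h = 198, Σh = 24, Σ1 = 4.
For XᵀP: Σh^2·P = -39150, Σh·P = -4206, ΣP = -475.
Row-reducing yields a = -2521/1298, b = -4303/1298, c = -1765/649.

a = -1.942, b = -3.315, c = -2.720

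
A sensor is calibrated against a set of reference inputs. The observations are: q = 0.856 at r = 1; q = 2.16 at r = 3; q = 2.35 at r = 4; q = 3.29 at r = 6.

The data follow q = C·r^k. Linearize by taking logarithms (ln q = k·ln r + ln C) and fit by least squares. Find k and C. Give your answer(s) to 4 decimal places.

k = 0.7474, C = 0.8745

Linearized form: ln q = k·ln r + ln C. From the 4 transformed points,
AᵀA = [[6.3392, 4.2767]; [4.2767, 4]], rhs = [4.1643, 2.6599]ᵀ  (here Σln r = 4.2767, Σ(ln r)² = 6.3392, Σln q = 2.6599, Σln r·ln q = 4.1643).
Δ = 6.3392·4 − (4.2767)² = 7.0668; k = (4.1643·4 − 4.2767·2.6599)/7.0668 = 0.74739, ln C = (6.3392·2.6599 − 4.2767·4.1643)/7.0668 = -0.13410, so C = exp(-0.13410) = 0.87450.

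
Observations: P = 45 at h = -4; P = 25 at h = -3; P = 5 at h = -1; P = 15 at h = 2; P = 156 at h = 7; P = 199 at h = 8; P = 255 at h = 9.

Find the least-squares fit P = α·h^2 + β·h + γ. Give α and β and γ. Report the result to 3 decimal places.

With design matrix A, AᵀA = [[13412, 1500, 224]; [1500, 224, 18]; [224, 18, 7]] and AᵀP = [42045, 4749, 700]ᵀ.
Inverting the 3×3 Gram matrix, [α, β, γ]ᵀ = [670531/223888, 32697/31984, 171631/111944]ᵀ.

α = 2.995, β = 1.022, γ = 1.533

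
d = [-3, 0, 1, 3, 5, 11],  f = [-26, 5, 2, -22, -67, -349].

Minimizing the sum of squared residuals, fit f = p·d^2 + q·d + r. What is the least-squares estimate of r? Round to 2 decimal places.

r = 3.78

With design matrix X, XᵀX = [[15429, 1457, 165]; [1457, 165, 17]; [165, 17, 6]] and Xᵀf = [-44334, -4160, -457]ᵀ.
Solving the 3×3 system (Gaussian elimination) gives p = -2628911/880140, q = 226989/293380, r = 832079/220035.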